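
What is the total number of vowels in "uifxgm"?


Input string: 'uifxgm'
Operation: count vowels (a, e, i, o, u)
Scan: s[0]='u' (vowel), s[1]='i' (vowel), s[2]='f', s[3]='x', s[4]='g', s[5]='m'
Vowels found: 2
Result: 2


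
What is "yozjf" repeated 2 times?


Input string: 'yozjf'
Operation: repeat 2 times
Concatenation: 'yozjf' + 'yozjf'
Result: yozjfyozjf


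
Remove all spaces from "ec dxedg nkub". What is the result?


Input string: 'ec dxedg nkub'
Operation: remove all spaces
Words: 'ec', 'dxedg', 'nkub'
Join without spaces: ecdxedgnkub


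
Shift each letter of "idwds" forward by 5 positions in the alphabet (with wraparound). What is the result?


Input: 'idwds', shift = 5
Operation: for each letter, (position + 5) mod 26
Mapping: 'i'(8+5=13)->'n', 'd'(3+5=8)->'i', 'w'(22+5=27, 27 mod 26=1)->'b', 'd'(3+5=8)->'i', 's'(18+5=23)->'x'
Result: nibix


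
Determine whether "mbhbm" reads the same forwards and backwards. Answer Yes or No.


Input string: 'mbhbm'
Reversed: 'mbhbm'
Compare pairs: s[0]='m' vs s[4]='m' (match), s[1]='b' vs s[3]='b' (match)
Palindrome: Yes


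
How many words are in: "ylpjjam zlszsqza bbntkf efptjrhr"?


Input string: 'ylpjjam zlszsqza bbntkf efptjrhr'
Operation: split by spaces
Words found: 'ylpjjam', 'zlszsqza', 'bbntkf', 'efptjrhr'
Word count: 4


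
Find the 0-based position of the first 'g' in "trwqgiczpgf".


Input string: 'trwqgiczpgf'
Target: 'g'
Scanning left to right: s[0]='t', s[1]='r', s[2]='w', s[3]='q', s[4]='g'
First match at index: 4


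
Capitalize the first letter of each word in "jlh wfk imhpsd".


Input string: 'jlh wfk imhpsd'
Operation: capitalize first letter of each word
Word transformations: 'jlh'->'Jlh', 'wfk'->'Wfk', 'imhpsd'->'Imhpsd'
Result: Jlh Wfk Imhpsd


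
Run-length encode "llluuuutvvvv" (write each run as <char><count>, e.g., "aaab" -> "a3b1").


Input: 'llluuuutvvvv'
Operation: identify consecutive runs
Runs: 'lll' -> l3, 'uuuu' -> u4, 't' -> t1, 'vvvv' -> v4
Encoded: l3u4t1v4


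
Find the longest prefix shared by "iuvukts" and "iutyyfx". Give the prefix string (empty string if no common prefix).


String 1: 'iuvukts'
String 2: 'iutyyfx'
Compare position by position:
pos 0: 'i' vs 'i' match
pos 1: 'u' vs 'u' match
pos 2: 'v' vs 't' differ -> stop
Longest common prefix: "iu" (length 2)


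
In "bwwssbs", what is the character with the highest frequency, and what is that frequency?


Input: 'bwwssbs'
Operation: tally each character
Counts: 'b':2, 's':3, 'w':2
Maximum: 's' appears 3 times


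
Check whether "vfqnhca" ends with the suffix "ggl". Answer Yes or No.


Input string: 'vfqnhca'
Suffix to check: 'ggl'
Last 3 characters of input: 'hca'
Match: False
Result: No


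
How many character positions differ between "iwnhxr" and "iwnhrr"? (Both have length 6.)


String 1: 'iwnhxr'
String 2: 'iwnhrr'
Compare each position: pos 0: 'i'=='i', pos 1: 'w'=='w', pos 2: 'n'=='n', pos 3: 'h'=='h', pos 4: 'x'!='r', pos 5: 'r'=='r'
Differing positions: 1
Hamming distance: 1


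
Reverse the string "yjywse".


Input string: 'yjywse'
Operation: reverse character order
Original order: 'y' -> 'j' -> 'y' -> 'w' -> 's' -> 'e'
Reversed order: 'e' -> 's' -> 'w' -> 'y' -> 'j' -> 'y'
Result: eswyjy


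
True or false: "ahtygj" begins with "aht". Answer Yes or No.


Input string: 'ahtygj'
Prefix to check: 'aht'
First 3 characters of input: 'aht'
Match: True
Result: Yes


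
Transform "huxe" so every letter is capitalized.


Input string: 'huxe'
Operation: convert each letter to uppercase
Mapping: 'h'->'H', 'u'->'U', 'x'->'X', 'e'->'E'
Result: HUXE


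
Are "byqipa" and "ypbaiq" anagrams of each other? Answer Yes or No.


String 1: 'byqipa' -> sorted: 'abipqy'
String 2: 'ypbaiq' -> sorted: 'abipqy'
Compare sorted forms: 'abipqy' == 'abipqy'
Anagram: Yes


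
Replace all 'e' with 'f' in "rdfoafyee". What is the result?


Input string: 'rdfoafyee'
Operation: replace 'e' with 'f'
Positions of 'e': 7, 8
After replacement: rdfoafyff


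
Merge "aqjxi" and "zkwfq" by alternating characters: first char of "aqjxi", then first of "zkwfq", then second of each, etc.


String 1: 'aqjxi'
String 2: 'zkwfq'
Operation: alternate characters
Pairs: 'a'+'z', 'q'+'k', 'j'+'w', 'x'+'f', 'i'+'q'
Result: azqkjwxfiq


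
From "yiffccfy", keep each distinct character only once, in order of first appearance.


Input: 'yiffccfy'
Operation: keep first occurrence of each character
Scan: s[0]='y' new -> keep; s[1]='i' new -> keep; s[2]='f' new -> keep; s[3]='f' seen -> skip; s[4]='c' new -> keep; s[5]='c' seen -> skip; s[6]='f' seen -> skip; s[7]='y' seen -> skip
Result: yifc


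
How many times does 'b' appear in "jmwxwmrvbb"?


Input string: 'jmwxwmrvbb'
Target character: 'b'
Scan each position: s[8]='b', s[9]='b'
Matches found at indices: 8, 9
Total: 2


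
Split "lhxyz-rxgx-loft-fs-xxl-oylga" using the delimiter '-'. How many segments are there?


Input string: 'lhxyz-rxgx-loft-fs-xxl-oylga'
Delimiter: '-'
Split result: 'lhxyz', 'rxgx', 'loft', 'fs', 'xxl', 'oylga'
Number of parts: 6


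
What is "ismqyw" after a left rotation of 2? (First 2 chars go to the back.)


Input: 'ismqyw', shift = 2
Operation: split at index 2 and swap parts
Front part s[0:2] = 'is'
Back part s[2:] = 'mqyw'
Rotated = back + front = 'mqyw' + 'is'
Result: mqywis


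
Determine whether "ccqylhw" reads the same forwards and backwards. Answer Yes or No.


Input string: 'ccqylhw'
Reversed: 'whlyqcc'
Compare pairs: s[0]='c' vs s[6]='w' (mismatch), s[1]='c' vs s[5]='h' (mismatch), s[2]='q' vs s[4]='l' (mismatch)
Palindrome: No


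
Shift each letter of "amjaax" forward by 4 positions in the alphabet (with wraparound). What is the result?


Input: 'amjaax', shift = 4
Operation: for each letter, (position + 4) mod 26
Mapping: 'a'(0+4=4)->'e', 'm'(12+4=16)->'q', 'j'(9+4=13)->'n', 'a'(0+4=4)->'e', 'a'(0+4=4)->'e', 'x'(23+4=27, 27 mod 26=1)->'b'
Result: eqneeb


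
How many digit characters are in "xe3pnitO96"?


Input string: 'xe3pnitO96'
Operation: count digit characters (0-9)
Scan: 'x', 'e', '3'(digit), 'p', 'n', 'i', 't', 'O', '9'(digit), '6'(digit)
Digits found: 3
Result: 3


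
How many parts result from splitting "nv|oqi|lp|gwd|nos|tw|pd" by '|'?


Input string: 'nv|oqi|lp|gwd|nos|tw|pd'
Delimiter: '|'
Split result: 'nv', 'oqi', 'lp', 'gwd', 'nos', 'tw', 'pd'
Number of parts: 7


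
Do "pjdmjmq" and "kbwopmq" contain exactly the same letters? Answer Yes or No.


String 1: 'pjdmjmq' -> sorted: 'djjmmpq'
String 2: 'kbwopmq' -> sorted: 'bkmopqw'
Compare sorted forms: 'djjmmpq' != 'bkmopqw'
Anagram: No


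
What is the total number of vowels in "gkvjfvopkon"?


Input string: 'gkvjfvopkon'
Operation: count vowels (a, e, i, o, u)
Scan: s[0]='g', s[1]='k', s[2]='v', s[3]='j', s[4]='f', s[5]='v', s[6]='o' (vowel), s[7]='p', s[8]='k', s[9]='o' (vowel), s[10]='n'
Vowels found: 2
Result: 2


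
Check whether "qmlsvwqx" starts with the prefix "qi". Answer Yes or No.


Input string: 'qmlsvwqx'
Prefix to check: 'qi'
First 2 characters of input: 'qm'
Match: False
Result: No


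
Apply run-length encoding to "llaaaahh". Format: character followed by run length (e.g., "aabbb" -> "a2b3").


Input: 'llaaaahh'
Operation: identify consecutive runs
Runs: 'll' -> l2, 'aaaa' -> a4, 'hh' -> h2
Encoded: l2a4h2


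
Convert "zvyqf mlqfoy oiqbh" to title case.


Input string: 'zvyqf mlqfoy oiqbh'
Operation: capitalize first letter of each word
Word transformations: 'zvyqf'->'Zvyqf', 'mlqfoy'->'Mlqfoy', 'oiqbh'->'Oiqbh'
Result: Zvyqf Mlqfoy Oiqbh


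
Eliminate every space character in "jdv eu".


Input string: 'jdv eu'
Operation: remove all spaces
Words: 'jdv', 'eu'
Join without spaces: jdveu


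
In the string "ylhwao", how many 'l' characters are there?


Input string: 'ylhwao'
Target character: 'l'
Scan each position: s[1]='l'
Matches found at indices: 1
Total: 1


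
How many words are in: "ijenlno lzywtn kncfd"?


Input string: 'ijenlno lzywtn kncfd'
Operation: split by spaces
Words found: 'ijenlno', 'lzywtn', 'kncfd'
Word count: 3


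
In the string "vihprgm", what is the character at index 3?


Input string: 'vihprgm'
Operation: get character at index 3
Index mapping: s[0]='v', s[1]='i', s[2]='h', s[3]='p'
Result: 'p'


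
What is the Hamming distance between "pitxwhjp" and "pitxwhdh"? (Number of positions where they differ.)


String 1: 'pitxwhjp'
String 2: 'pitxwhdh'
Compare each position: pos 0: 'p'=='p', pos 1: 'i'=='i', pos 2: 't'=='t', pos 3: 'x'=='x', pos 4: 'w'=='w', pos 5: 'h'=='h', pos 6: 'j'!='d', pos 7: 'p'!='h'
Differing positions: 2
Hamming distance: 2


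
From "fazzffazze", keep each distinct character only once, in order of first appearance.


Input: 'fazzffazze'
Operation: keep first occurrence of each character
Scan: s[0]='f' new -> keep; s[1]='a' new -> keep; s[2]='z' new -> keep; s[3]='z' seen -> skip; s[4]='f' seen -> skip; s[5]='f' seen -> skip; s[6]='a' seen -> skip; s[7]='z' seen -> skip; s[8]='z' seen -> skip; s[9]='e' new -> keep
Result: faze


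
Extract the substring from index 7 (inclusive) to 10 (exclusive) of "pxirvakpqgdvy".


Input string: 'pxirvakpqgdvy'
Operation: slice [7:10]
Extract characters: s[7]='p', s[8]='q', s[9]='g'
Result: pqg


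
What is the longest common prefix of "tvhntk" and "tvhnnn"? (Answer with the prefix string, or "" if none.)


String 1: 'tvhntk'
String 2: 'tvhnnn'
Compare position by position:
pos 0: 't' vs 't' match
pos 1: 'v' vs 'v' match
pos 2: 'h' vs 'h' match
pos 3: 'n' vs 'n' match
pos 4: 't' vs 'n' differ -> stop
Longest common prefix: "tvhn" (length 4)


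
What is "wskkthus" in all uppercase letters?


Input string: 'wskkthus'
Operation: convert each letter to uppercase
Mapping: 'w'->'W', 's'->'S', 'k'->'K', 'k'->'K', 't'->'T', 'h'->'H', 'u'->'U', 's'->'S'
Result: WSKKTHUS


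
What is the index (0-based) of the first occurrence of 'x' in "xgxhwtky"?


Input string: 'xgxhwtky'
Target: 'x'
Scanning left to right: s[0]='x'
First match at index: 0


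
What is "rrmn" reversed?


Input string: 'rrmn'
Operation: reverse character order
Original order: 'r' -> 'r' -> 'm' -> 'n'
Reversed order: 'n' -> 'm' -> 'r' -> 'r'
Result: nmrr


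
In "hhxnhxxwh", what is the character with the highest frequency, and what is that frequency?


Input: 'hhxnhxxwh'
Operation: tally each character
Counts: 'h':4, 'n':1, 'w':1, 'x':3
Maximum: 'h' appears 4 times


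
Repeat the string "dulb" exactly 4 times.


Input string: 'dulb'
Operation: repeat 4 times
Concatenation: 'dulb' + 'dulb' + 'dulb' + 'dulb'
Result: dulbdulbdulbdulb


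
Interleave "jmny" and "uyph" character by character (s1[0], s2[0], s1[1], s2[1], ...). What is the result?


String 1: 'jmny'
String 2: 'uyph'
Operation: alternate characters
Pairs: 'j'+'u', 'm'+'y', 'n'+'p', 'y'+'h'
Result: jumynpyh


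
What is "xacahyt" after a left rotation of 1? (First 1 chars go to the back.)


Input: 'xacahyt', shift = 1
Operation: split at index 1 and swap parts
Front part s[0:1] = 'x'
Back part s[1:] = 'acahyt'
Rotated = back + front = 'acahyt' + 'x'
Result: acahytx


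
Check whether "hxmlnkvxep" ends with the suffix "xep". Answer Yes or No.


Input string: 'hxmlnkvxep'
Suffix to check: 'xep'
Last 3 characters of input: 'xep'
Match: True
Result: Yes


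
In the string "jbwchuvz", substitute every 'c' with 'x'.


Input string: 'jbwchuvz'
Operation: replace 'c' with 'x'
Positions of 'c': 3
After replacement: jbwxhuvz


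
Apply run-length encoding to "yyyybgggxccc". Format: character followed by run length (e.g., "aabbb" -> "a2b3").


Input: 'yyyybgggxccc'
Operation: identify consecutive runs
Runs: 'yyyy' -> y4, 'b' -> b1, 'ggg' -> g3, 'x' -> x1, 'ccc' -> c3
Encoded: y4b1g3x1c3


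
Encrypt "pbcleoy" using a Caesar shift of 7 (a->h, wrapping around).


Input: 'pbcleoy', shift = 7
Operation: for each letter, (position + 7) mod 26
Mapping: 'p'(15+7=22)->'w', 'b'(1+7=8)->'i', 'c'(2+7=9)->'j', 'l'(11+7=18)->'s', 'e'(4+7=11)->'l', 'o'(14+7=21)->'v', 'y'(24+7=31, 31 mod 26=5)->'f'
Result: wijslvf


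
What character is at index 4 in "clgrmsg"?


Input string: 'clgrmsg'
Operation: get character at index 4
Index mapping: s[0]='c', s[1]='l', s[2]='g', s[3]='r', s[4]='m'
Result: 'm'


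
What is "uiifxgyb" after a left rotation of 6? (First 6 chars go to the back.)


Input: 'uiifxgyb', shift = 6
Operation: split at index 6 and swap parts
Front part s[0:6] = 'uiifxg'
Back part s[6:] = 'yb'
Rotated = back + front = 'yb' + 'uiifxg'
Result: ybuiifxg


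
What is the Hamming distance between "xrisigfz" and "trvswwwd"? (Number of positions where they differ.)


String 1: 'xrisigfz'
String 2: 'trvswwwd'
Compare each position: pos 0: 'x'!='t', pos 1: 'r'=='r', pos 2: 'i'!='v', pos 3: 's'=='s', pos 4: 'i'!='w', pos 5: 'g'!='w', pos 6: 'f'!='w', pos 7: 'z'!='d'
Differing positions: 6
Hamming distance: 6


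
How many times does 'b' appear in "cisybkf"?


Input string: 'cisybkf'
Target character: 'b'
Scan each position: s[4]='b'
Matches found at indices: 4
Total: 1


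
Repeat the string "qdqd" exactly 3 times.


Input string: 'qdqd'
Operation: repeat 3 times
Concatenation: 'qdqd' + 'qdqd' + 'qdqd'
Result: qdqdqdqdqdqd


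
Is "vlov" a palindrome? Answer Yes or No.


Input string: 'vlov'
Reversed: 'volv'
Compare pairs: s[0]='v' vs s[3]='v' (match), s[1]='l' vs s[2]='o' (mismatch)
Palindrome: No


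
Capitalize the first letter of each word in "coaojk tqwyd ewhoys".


Input string: 'coaojk tqwyd ewhoys'
Operation: capitalize first letter of each word
Word transformations: 'coaojk'->'Coaojk', 'tqwyd'->'Tqwyd', 'ewhoys'->'Ewhoys'
Result: Coaojk Tqwyd Ewhoys


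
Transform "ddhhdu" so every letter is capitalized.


Input string: 'ddhhdu'
Operation: convert each letter to uppercase
Mapping: 'd'->'D', 'd'->'D', 'h'->'H', 'h'->'H', 'd'->'D', 'u'->'U'
Result: DDHHDU


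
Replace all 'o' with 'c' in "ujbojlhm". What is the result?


Input string: 'ujbojlhm'
Operation: replace 'o' with 'c'
Positions of 'o': 3
After replacement: ujbcjlhm


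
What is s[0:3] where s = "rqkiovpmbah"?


Input string: 'rqkiovpmbah'
Operation: slice [0:3]
Extract characters: s[0]='r', s[1]='q', s[2]='k'
Result: rqk


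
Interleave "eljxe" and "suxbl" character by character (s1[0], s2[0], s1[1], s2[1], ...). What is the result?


String 1: 'eljxe'
String 2: 'suxbl'
Operation: alternate characters
Pairs: 'e'+'s', 'l'+'u', 'j'+'x', 'x'+'b', 'e'+'l'
Result: eslujxxbel


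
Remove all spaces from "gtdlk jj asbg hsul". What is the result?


Input string: 'gtdlk jj asbg hsul'
Operation: remove all spaces
Words: 'gtdlk', 'jj', 'asbg', 'hsul'
Join without spaces: gtdlkjjasbghsul


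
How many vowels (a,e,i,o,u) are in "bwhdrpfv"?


Input string: 'bwhdrpfv'
Operation: count vowels (a, e, i, o, u)
Scan: s[0]='b', s[1]='w', s[2]='h', s[3]='d', s[4]='r', s[5]='p', s[6]='f', s[7]='v'
Vowels found: 0
Result: 0


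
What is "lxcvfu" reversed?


Input string: 'lxcvfu'
Operation: reverse character order
Original order: 'l' -> 'x' -> 'c' -> 'v' -> 'f' -> 'u'
Reversed order: 'u' -> 'f' -> 'v' -> 'c' -> 'x' -> 'l'
Result: ufvcxl


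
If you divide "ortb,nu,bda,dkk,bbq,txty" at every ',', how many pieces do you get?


Input string: 'ortb,nu,bda,dkk,bbq,txty'
Delimiter: ','
Split result: 'ortb', 'nu', 'bda', 'dkk', 'bbq', 'txty'
Number of parts: 6


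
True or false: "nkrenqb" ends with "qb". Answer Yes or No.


Input string: 'nkrenqb'
Suffix to check: 'qb'
Last 2 characters of input: 'qb'
Match: True
Result: Yes


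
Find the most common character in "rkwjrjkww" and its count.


Input: 'rkwjrjkww'
Operation: tally each character
Counts: 'j':2, 'k':2, 'r':2, 'w':3
Maximum: 'w' appears 3 times


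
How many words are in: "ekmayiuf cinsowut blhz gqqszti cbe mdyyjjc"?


Input string: 'ekmayiuf cinsowut blhz gqqszti cbe mdyyjjc'
Operation: split by spaces
Words found: 'ekmayiuf', 'cinsowut', 'blhz', 'gqqszti', 'cbe', 'mdyyjjc'
Word count: 6


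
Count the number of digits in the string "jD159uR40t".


Input string: 'jD159uR40t'
Operation: count digit characters (0-9)
Scan: 'j', 'D', '1'(digit), '5'(digit), '9'(digit), 'u', 'R', '4'(digit), '0'(digit), 't'
Digits found: 5
Result: 5


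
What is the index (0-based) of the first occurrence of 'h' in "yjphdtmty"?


Input string: 'yjphdtmty'
Target: 'h'
Scanning left to right: s[0]='y', s[1]='j', s[2]='p', s[3]='h'
First match at index: 3


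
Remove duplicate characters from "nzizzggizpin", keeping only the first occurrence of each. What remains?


Input: 'nzizzggizpin'
Operation: keep first occurrence of each character
Scan: s[0]='n' new -> keep; s[1]='z' new -> keep; s[2]='i' new -> keep; s[3]='z' seen -> skip; s[4]='z' seen -> skip; s[5]='g' new -> keep; s[6]='g' seen -> skip; s[7]='i' seen -> skip; s[8]='z' seen -> skip; s[9]='p' new -> keep; s[10]='i' seen -> skip; s[11]='n' seen -> skip
Result: nzigp


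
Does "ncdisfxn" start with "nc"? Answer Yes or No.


Input string: 'ncdisfxn'
Prefix to check: 'nc'
First 2 characters of input: 'nc'
Match: True
Result: Yes


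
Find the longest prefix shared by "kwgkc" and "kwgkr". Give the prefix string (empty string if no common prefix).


String 1: 'kwgkc'
String 2: 'kwgkr'
Compare position by position:
pos 0: 'k' vs 'k' match
pos 1: 'w' vs 'w' match
pos 2: 'g' vs 'g' match
pos 3: 'k' vs 'k' match
pos 4: 'c' vs 'r' differ -> stop
Longest common prefix: "kwgk" (length 4)


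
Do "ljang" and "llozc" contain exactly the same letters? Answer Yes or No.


String 1: 'ljang' -> sorted: 'agjln'
String 2: 'llozc' -> sorted: 'clloz'
Compare sorted forms: 'agjln' != 'clloz'
Anagram: No


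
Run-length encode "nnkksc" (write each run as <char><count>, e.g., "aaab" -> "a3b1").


Input: 'nnkksc'
Operation: identify consecutive runs
Runs: 'nn' -> n2, 'kk' -> k2, 's' -> s1, 'c' -> c1
Encoded: n2k2s1c1


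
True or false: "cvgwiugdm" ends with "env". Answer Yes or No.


Input string: 'cvgwiugdm'
Suffix to check: 'env'
Last 3 characters of input: 'gdm'
Match: False
Result: No


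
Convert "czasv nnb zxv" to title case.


Input string: 'czasv nnb zxv'
Operation: capitalize first letter of each word
Word transformations: 'czasv'->'Czasv', 'nnb'->'Nnb', 'zxv'->'Zxv'
Result: Czasv Nnb Zxv


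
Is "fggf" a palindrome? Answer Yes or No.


Input string: 'fggf'
Reversed: 'fggf'
Compare pairs: s[0]='f' vs s[3]='f' (match), s[1]='g' vs s[2]='g' (match)
Palindrome: Yes


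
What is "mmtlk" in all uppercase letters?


Input string: 'mmtlk'
Operation: convert each letter to uppercase
Mapping: 'm'->'M', 'm'->'M', 't'->'T', 'l'->'L', 'k'->'K'
Result: MMTLK


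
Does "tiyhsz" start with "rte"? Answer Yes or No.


Input string: 'tiyhsz'
Prefix to check: 'rte'
First 3 characters of input: 'tiy'
Match: False
Result: No


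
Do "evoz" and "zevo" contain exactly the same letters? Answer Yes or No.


String 1: 'evoz' -> sorted: 'eovz'
String 2: 'zevo' -> sorted: 'eovz'
Compare sorted forms: 'eovz' == 'eovz'
Anagram: Yes


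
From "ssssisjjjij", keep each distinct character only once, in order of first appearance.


Input: 'ssssisjjjij'
Operation: keep first occurrence of each character
Scan: s[0]='s' new -> keep; s[1]='s' seen -> skip; s[2]='s' seen -> skip; s[3]='s' seen -> skip; s[4]='i' new -> keep; s[5]='s' seen -> skip; s[6]='j' new -> keep; s[7]='j' seen -> skip; s[8]='j' seen -> skip; s[9]='i' seen -> skip; s[10]='j' seen -> skip
Result: sij


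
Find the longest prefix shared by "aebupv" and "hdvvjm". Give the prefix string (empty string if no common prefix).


String 1: 'aebupv'
String 2: 'hdvvjm'
Compare position by position:
pos 0: 'a' vs 'h' differ -> stop
Longest common prefix: "" (length 0)


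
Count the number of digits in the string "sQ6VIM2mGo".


Input string: 'sQ6VIM2mGo'
Operation: count digit characters (0-9)
Scan: 's', 'Q', '6'(digit), 'V', 'I', 'M', '2'(digit), 'm', 'G', 'o'
Digits found: 2
Result: 2


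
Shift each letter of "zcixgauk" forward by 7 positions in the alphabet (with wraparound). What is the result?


Input: 'zcixgauk', shift = 7
Operation: for each letter, (position + 7) mod 26
Mapping: 'z'(25+7=32, 32 mod 26=6)->'g', 'c'(2+7=9)->'j', 'i'(8+7=15)->'p', 'x'(23+7=30, 30 mod 26=4)->'e', 'g'(6+7=13)->'n', 'a'(0+7=7)->'h', 'u'(20+7=27, 27 mod 26=1)->'b', 'k'(10+7=17)->'r'
Result: gjpenhbr


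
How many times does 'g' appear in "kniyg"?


Input string: 'kniyg'
Target character: 'g'
Scan each position: s[4]='g'
Matches found at indices: 4
Total: 1


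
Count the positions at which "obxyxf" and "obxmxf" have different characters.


String 1: 'obxyxf'
String 2: 'obxmxf'
Compare each position: pos 0: 'o'=='o', pos 1: 'b'=='b', pos 2: 'x'=='x', pos 3: 'y'!='m', pos 4: 'x'=='x', pos 5: 'f'=='f'
Differing positions: 1
Hamming distance: 1


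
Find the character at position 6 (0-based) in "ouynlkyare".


Input string: 'ouynlkyare'
Operation: get character at index 6
Index mapping: s[0]='o', s[1]='u', s[2]='y', s[3]='n', s[4]='l', s[5]='k', s[6]='y'
Result: 'y'


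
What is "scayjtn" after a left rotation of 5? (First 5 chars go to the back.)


Input: 'scayjtn', shift = 5
Operation: split at index 5 and swap parts
Front part s[0:5] = 'scayj'
Back part s[5:] = 'tn'
Rotated = back + front = 'tn' + 'scayj'
Result: tnscayj


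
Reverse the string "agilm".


Input string: 'agilm'
Operation: reverse character order
Original order: 'a' -> 'g' -> 'i' -> 'l' -> 'm'
Reversed order: 'm' -> 'l' -> 'i' -> 'g' -> 'a'
Result: mliga


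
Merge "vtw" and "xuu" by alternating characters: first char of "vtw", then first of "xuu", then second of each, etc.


String 1: 'vtw'
String 2: 'xuu'
Operation: alternate characters
Pairs: 'v'+'x', 't'+'u', 'w'+'u'
Result: vxtuwu


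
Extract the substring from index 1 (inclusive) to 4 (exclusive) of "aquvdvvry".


Input string: 'aquvdvvry'
Operation: slice [1:4]
Extract characters: s[1]='q', s[2]='u', s[3]='v'
Result: quv


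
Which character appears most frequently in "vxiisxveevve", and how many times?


Input: 'vxiisxveevve'
Operation: tally each character
Counts: 'e':3, 'i':2, 's':1, 'v':4, 'x':2
Maximum: 'v' appears 4 times


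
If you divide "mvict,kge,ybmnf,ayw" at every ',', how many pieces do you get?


Input string: 'mvict,kge,ybmnf,ayw'
Delimiter: ','
Split result: 'mvict', 'kge', 'ybmnf', 'ayw'
Number of parts: 4


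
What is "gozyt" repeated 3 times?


Input string: 'gozyt'
Operation: repeat 3 times
Concatenation: 'gozyt' + 'gozyt' + 'gozyt'
Result: gozytgozytgozyt


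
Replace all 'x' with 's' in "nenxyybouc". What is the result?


Input string: 'nenxyybouc'
Operation: replace 'x' with 's'
Positions of 'x': 3
After replacement: nensyybouc


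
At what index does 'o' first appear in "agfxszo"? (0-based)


Input string: 'agfxszo'
Target: 'o'
Scanning left to right: s[0]='a', s[1]='g', s[2]='f', s[3]='x', s[4]='s', s[5]='z', s[6]='o'
First match at index: 6


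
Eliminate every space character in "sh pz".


Input string: 'sh pz'
Operation: remove all spaces
Words: 'sh', 'pz'
Join without spaces: shpz


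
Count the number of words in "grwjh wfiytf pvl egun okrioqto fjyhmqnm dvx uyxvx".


Input string: 'grwjh wfiytf pvl egun okrioqto fjyhmqnm dvx uyxvx'
Operation: split by spaces
Words found: 'grwjh', 'wfiytf', 'pvl', 'egun', 'okrioqto', 'fjyhmqnm', 'dvx', 'uyxvx'
Word count: 8


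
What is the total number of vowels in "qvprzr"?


Input string: 'qvprzr'
Operation: count vowels (a, e, i, o, u)
Scan: s[0]='q', s[1]='v', s[2]='p', s[3]='r', s[4]='z', s[5]='r'
Vowels found: 0
Result: 0


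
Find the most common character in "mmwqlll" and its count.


Input: 'mmwqlll'
Operation: tally each character
Counts: 'l':3, 'm':2, 'q':1, 'w':1
Maximum: 'l' appears 3 times


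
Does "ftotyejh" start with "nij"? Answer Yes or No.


Input string: 'ftotyejh'
Prefix to check: 'nij'
First 3 characters of input: 'fto'
Match: False
Result: No


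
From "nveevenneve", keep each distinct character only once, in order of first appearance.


Input: 'nveevenneve'
Operation: keep first occurrence of each character
Scan: s[0]='n' new -> keep; s[1]='v' new -> keep; s[2]='e' new -> keep; s[3]='e' seen -> skip; s[4]='v' seen -> skip; s[5]='e' seen -> skip; s[6]='n' seen -> skip; s[7]='n' seen -> skip; s[8]='e' seen -> skip; s[9]='v' seen -> skip; s[10]='e' seen -> skip
Result: nve


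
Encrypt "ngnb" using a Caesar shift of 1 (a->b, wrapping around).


Input: 'ngnb', shift = 1
Operation: for each letter, (position + 1) mod 26
Mapping: 'n'(13+1=14)->'o', 'g'(6+1=7)->'h', 'n'(13+1=14)->'o', 'b'(1+1=2)->'c'
Result: ohoc


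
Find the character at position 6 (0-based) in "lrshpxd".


Input string: 'lrshpxd'
Operation: get character at index 6
Index mapping: s[0]='l', s[1]='r', s[2]='s', s[3]='h', s[4]='p', s[5]='x', s[6]='d'
Result: 'd'


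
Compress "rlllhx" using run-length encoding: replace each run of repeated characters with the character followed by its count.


Input: 'rlllhx'
Operation: identify consecutive runs
Runs: 'r' -> r1, 'lll' -> l3, 'h' -> h1, 'x' -> x1
Encoded: r1l3h1x1


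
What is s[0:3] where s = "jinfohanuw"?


Input string: 'jinfohanuw'
Operation: slice [0:3]
Extract characters: s[0]='j', s[1]='i', s[2]='n'
Result: jin


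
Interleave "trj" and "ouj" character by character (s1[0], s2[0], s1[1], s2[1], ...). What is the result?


String 1: 'trj'
String 2: 'ouj'
Operation: alternate characters
Pairs: 't'+'o', 'r'+'u', 'j'+'j'
Result: torujj


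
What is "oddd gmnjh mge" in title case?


Input string: 'oddd gmnjh mge'
Operation: capitalize first letter of each word
Word transformations: 'oddd'->'Oddd', 'gmnjh'->'Gmnjh', 'mge'->'Mge'
Result: Oddd Gmnjh Mge


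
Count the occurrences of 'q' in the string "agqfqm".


Input string: 'agqfqm'
Target character: 'q'
Scan each position: s[2]='q', s[4]='q'
Matches found at indices: 2, 4
Total: 2


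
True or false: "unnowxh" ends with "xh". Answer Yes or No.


Input string: 'unnowxh'
Suffix to check: 'xh'
Last 2 characters of input: 'xh'
Match: True
Result: Yes


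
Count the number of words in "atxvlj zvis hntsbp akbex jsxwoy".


Input string: 'atxvlj zvis hntsbp akbex jsxwoy'
Operation: split by spaces
Words found: 'atxvlj', 'zvis', 'hntsbp', 'akbex', 'jsxwoy'
Word count: 5


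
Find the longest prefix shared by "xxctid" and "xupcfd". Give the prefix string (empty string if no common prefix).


String 1: 'xxctid'
String 2: 'xupcfd'
Compare position by position:
pos 0: 'x' vs 'x' match
pos 1: 'x' vs 'u' differ -> stop
Longest common prefix: "x" (length 1)


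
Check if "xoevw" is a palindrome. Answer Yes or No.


Input string: 'xoevw'
Reversed: 'wveox'
Compare pairs: s[0]='x' vs s[4]='w' (mismatch), s[1]='o' vs s[3]='v' (mismatch)
Palindrome: No


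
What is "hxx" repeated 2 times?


Input string: 'hxx'
Operation: repeat 2 times
Concatenation: 'hxx' + 'hxx'
Result: hxxhxx


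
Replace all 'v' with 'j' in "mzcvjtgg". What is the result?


Input string: 'mzcvjtgg'
Operation: replace 'v' with 'j'
Positions of 'v': 3
After replacement: mzcjjtgg


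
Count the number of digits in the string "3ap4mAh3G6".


Input string: '3ap4mAh3G6'
Operation: count digit characters (0-9)
Scan: '3'(digit), 'a', 'p', '4'(digit), 'm', 'A', 'h', '3'(digit), 'G', '6'(digit)
Digits found: 4
Result: 4


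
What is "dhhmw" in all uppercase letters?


Input string: 'dhhmw'
Operation: convert each letter to uppercase
Mapping: 'd'->'D', 'h'->'H', 'h'->'H', 'm'->'M', 'w'->'W'
Result: DHHMW


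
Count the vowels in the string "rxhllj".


Input string: 'rxhllj'
Operation: count vowels (a, e, i, o, u)
Scan: s[0]='r', s[1]='x', s[2]='h', s[3]='l', s[4]='l', s[5]='j'
Vowels found: 0
Result: 0


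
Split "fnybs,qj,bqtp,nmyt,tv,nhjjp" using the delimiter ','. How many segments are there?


Input string: 'fnybs,qj,bqtp,nmyt,tv,nhjjp'
Delimiter: ','
Split result: 'fnybs', 'qj', 'bqtp', 'nmyt', 'tv', 'nhjjp'
Number of parts: 6


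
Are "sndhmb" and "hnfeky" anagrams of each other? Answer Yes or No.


String 1: 'sndhmb' -> sorted: 'bdhmns'
String 2: 'hnfeky' -> sorted: 'efhkny'
Compare sorted forms: 'bdhmns' != 'efhkny'
Anagram: No


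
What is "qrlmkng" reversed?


Input string: 'qrlmkng'
Operation: reverse character order
Original order: 'q' -> 'r' -> 'l' -> 'm' -> 'k' -> 'n' -> 'g'
Reversed order: 'g' -> 'n' -> 'k' -> 'm' -> 'l' -> 'r' -> 'q'
Result: gnkmlrq


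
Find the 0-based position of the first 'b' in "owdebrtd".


Input string: 'owdebrtd'
Target: 'b'
Scanning left to right: s[0]='o', s[1]='w', s[2]='d', s[3]='e', s[4]='b'
First match at index: 4


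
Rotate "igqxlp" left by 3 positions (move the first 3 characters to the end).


Input: 'igqxlp', shift = 3
Operation: split at index 3 and swap parts
Front part s[0:3] = 'igq'
Back part s[3:] = 'xlp'
Rotated = back + front = 'xlp' + 'igq'
Result: xlpigq


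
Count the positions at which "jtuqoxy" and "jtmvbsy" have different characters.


String 1: 'jtuqoxy'
String 2: 'jtmvbsy'
Compare each position: pos 0: 'j'=='j', pos 1: 't'=='t', pos 2: 'u'!='m', pos 3: 'q'!='v', pos 4: 'o'!='b', pos 5: 'x'!='s', pos 6: 'y'=='y'
Differing positions: 4
Hamming distance: 4


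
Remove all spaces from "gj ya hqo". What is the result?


Input string: 'gj ya hqo'
Operation: remove all spaces
Words: 'gj', 'ya', 'hqo'
Join without spaces: gjyahqo


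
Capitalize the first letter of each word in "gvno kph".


Input string: 'gvno kph'
Operation: capitalize first letter of each word
Word transformations: 'gvno'->'Gvno', 'kph'->'Kph'
Result: Gvno Kph


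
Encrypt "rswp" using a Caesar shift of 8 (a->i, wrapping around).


Input: 'rswp', shift = 8
Operation: for each letter, (position + 8) mod 26
Mapping: 'r'(17+8=25)->'z', 's'(18+8=26, 26 mod 26=0)->'a', 'w'(22+8=30, 30 mod 26=4)->'e', 'p'(15+8=23)->'x'
Result: zaex


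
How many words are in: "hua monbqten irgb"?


Input string: 'hua monbqten irgb'
Operation: split by spaces
Words found: 'hua', 'monbqten', 'irgb'
Word count: 3


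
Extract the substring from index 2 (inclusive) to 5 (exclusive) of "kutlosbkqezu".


Input string: 'kutlosbkqezu'
Operation: slice [2:5]
Extract characters: s[2]='t', s[3]='l', s[4]='o'
Result: tlo


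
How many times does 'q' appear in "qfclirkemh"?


Input string: 'qfclirkemh'
Target character: 'q'
Scan each position: s[0]='q'
Matches found at indices: 0
Total: 1


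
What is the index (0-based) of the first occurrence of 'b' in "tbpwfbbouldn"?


Input string: 'tbpwfbbouldn'
Target: 'b'
Scanning left to right: s[0]='t', s[1]='b'
First match at index: 1


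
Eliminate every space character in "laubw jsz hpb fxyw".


Input string: 'laubw jsz hpb fxyw'
Operation: remove all spaces
Words: 'laubw', 'jsz', 'hpb', 'fxyw'
Join without spaces: laubwjszhpbfxyw


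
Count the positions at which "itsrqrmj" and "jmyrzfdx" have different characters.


String 1: 'itsrqrmj'
String 2: 'jmyrzfdx'
Compare each position: pos 0: 'i'!='j', pos 1: 't'!='m', pos 2: 's'!='y', pos 3: 'r'=='r', pos 4: 'q'!='z', pos 5: 'r'!='f', pos 6: 'm'!='d', pos 7: 'j'!='x'
Differing positions: 7
Hamming distance: 7


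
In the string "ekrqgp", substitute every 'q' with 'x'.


Input string: 'ekrqgp'
Operation: replace 'q' with 'x'
Positions of 'q': 3
After replacement: ekrxgp


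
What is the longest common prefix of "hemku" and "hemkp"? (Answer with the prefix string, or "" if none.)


String 1: 'hemku'
String 2: 'hemkp'
Compare position by position:
pos 0: 'h' vs 'h' match
pos 1: 'e' vs 'e' match
pos 2: 'm' vs 'm' match
pos 3: 'k' vs 'k' match
pos 4: 'u' vs 'p' differ -> stop
Longest common prefix: "hemk" (length 4)


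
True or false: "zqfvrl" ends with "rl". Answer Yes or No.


Input string: 'zqfvrl'
Suffix to check: 'rl'
Last 2 characters of input: 'rl'
Match: True
Result: Yes


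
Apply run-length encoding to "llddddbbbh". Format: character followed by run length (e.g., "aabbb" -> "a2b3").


Input: 'llddddbbbh'
Operation: identify consecutive runs
Runs: 'll' -> l2, 'dddd' -> d4, 'bbb' -> b3, 'h' -> h1
Encoded: l2d4b3h1


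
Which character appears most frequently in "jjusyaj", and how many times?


Input: 'jjusyaj'
Operation: tally each character
Counts: 'a':1, 'j':3, 's':1, 'u':1, 'y':1
Maximum: 'j' appears 3 times


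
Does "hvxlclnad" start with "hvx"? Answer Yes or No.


Input string: 'hvxlclnad'
Prefix to check: 'hvx'
First 3 characters of input: 'hvx'
Match: True
Result: Yes


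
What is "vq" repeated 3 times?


Input string: 'vq'
Operation: repeat 3 times
Concatenation: 'vq' + 'vq' + 'vq'
Result: vqvqvq


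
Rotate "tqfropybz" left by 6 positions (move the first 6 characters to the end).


Input: 'tqfropybz', shift = 6
Operation: split at index 6 and swap parts
Front part s[0:6] = 'tqfrop'
Back part s[6:] = 'ybz'
Rotated = back + front = 'ybz' + 'tqfrop'
Result: ybztqfrop


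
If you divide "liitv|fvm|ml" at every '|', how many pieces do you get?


Input string: 'liitv|fvm|ml'
Delimiter: '|'
Split result: 'liitv', 'fvm', 'ml'
Number of parts: 3


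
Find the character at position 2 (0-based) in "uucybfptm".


Input string: 'uucybfptm'
Operation: get character at index 2
Index mapping: s[0]='u', s[1]='u', s[2]='c'
Result: 'c'


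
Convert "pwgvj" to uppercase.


Input string: 'pwgvj'
Operation: convert each letter to uppercase
Mapping: 'p'->'P', 'w'->'W', 'g'->'G', 'v'->'V', 'j'->'J'
Result: PWGVJ


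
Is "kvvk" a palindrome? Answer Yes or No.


Input string: 'kvvk'
Reversed: 'kvvk'
Compare pairs: s[0]='k' vs s[3]='k' (match), s[1]='v' vs s[2]='v' (match)
Palindrome: Yes


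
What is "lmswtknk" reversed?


Input string: 'lmswtknk'
Operation: reverse character order
Original order: 'l' -> 'm' -> 's' -> 'w' -> 't' -> 'k' -> 'n' -> 'k'
Reversed order: 'k' -> 'n' -> 'k' -> 't' -> 'w' -> 's' -> 'm' -> 'l'
Result: knktwsml


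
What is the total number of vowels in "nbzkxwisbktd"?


Input string: 'nbzkxwisbktd'
Operation: count vowels (a, e, i, o, u)
Scan: s[0]='n', s[1]='b', s[2]='z', s[3]='k', s[4]='x', s[5]='w', s[6]='i' (vowel), s[7]='s', s[8]='b', s[9]='k', s[10]='t', s[11]='d'
Vowels found: 1
Result: 1


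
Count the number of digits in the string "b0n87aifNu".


Input string: 'b0n87aifNu'
Operation: count digit characters (0-9)
Scan: 'b', '0'(digit), 'n', '8'(digit), '7'(digit), 'a', 'i', 'f', 'N', 'u'
Digits found: 3
Result: 3


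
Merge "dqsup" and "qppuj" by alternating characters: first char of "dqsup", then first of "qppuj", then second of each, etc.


String 1: 'dqsup'
String 2: 'qppuj'
Operation: alternate characters
Pairs: 'd'+'q', 'q'+'p', 's'+'p', 'u'+'u', 'p'+'j'
Result: dqqpspuupj


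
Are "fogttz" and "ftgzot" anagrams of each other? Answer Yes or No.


String 1: 'fogttz' -> sorted: 'fgottz'
String 2: 'ftgzot' -> sorted: 'fgottz'
Compare sorted forms: 'fgottz' == 'fgottz'
Anagram: Yes


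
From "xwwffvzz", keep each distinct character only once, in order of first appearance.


Input: 'xwwffvzz'
Operation: keep first occurrence of each character
Scan: s[0]='x' new -> keep; s[1]='w' new -> keep; s[2]='w' seen -> skip; s[3]='f' new -> keep; s[4]='f' seen -> skip; s[5]='v' new -> keep; s[6]='z' new -> keep; s[7]='z' seen -> skip
Result: xwfvz


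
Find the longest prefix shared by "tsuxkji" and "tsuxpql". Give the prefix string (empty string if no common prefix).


String 1: 'tsuxkji'
String 2: 'tsuxpql'
Compare position by position:
pos 0: 't' vs 't' match
pos 1: 's' vs 's' match
pos 2: 'u' vs 'u' match
pos 3: 'x' vs 'x' match
pos 4: 'k' vs 'p' differ -> stop
Longest common prefix: "tsux" (length 4)


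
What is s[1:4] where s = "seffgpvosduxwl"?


Input string: 'seffgpvosduxwl'
Operation: slice [1:4]
Extract characters: s[1]='e', s[2]='f', s[3]='f'
Result: eff


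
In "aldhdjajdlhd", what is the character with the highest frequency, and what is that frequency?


Input: 'aldhdjajdlhd'
Operation: tally each character
Counts: 'a':2, 'd':4, 'h':2, 'j':2, 'l':2
Maximum: 'd' appears 4 times


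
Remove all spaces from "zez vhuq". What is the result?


Input string: 'zez vhuq'
Operation: remove all spaces
Words: 'zez', 'vhuq'
Join without spaces: zezvhuq


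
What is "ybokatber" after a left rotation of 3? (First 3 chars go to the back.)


Input: 'ybokatber', shift = 3
Operation: split at index 3 and swap parts
Front part s[0:3] = 'ybo'
Back part s[3:] = 'katber'
Rotated = back + front = 'katber' + 'ybo'
Result: katberybo


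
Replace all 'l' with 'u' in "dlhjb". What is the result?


Input string: 'dlhjb'
Operation: replace 'l' with 'u'
Positions of 'l': 1
After replacement: duhjb


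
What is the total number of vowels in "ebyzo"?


Input string: 'ebyzo'
Operation: count vowels (a, e, i, o, u)
Scan: s[0]='e' (vowel), s[1]='b', s[2]='y', s[3]='z', s[4]='o' (vowel)
Vowels found: 2
Result: 2


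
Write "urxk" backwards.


Input string: 'urxk'
Operation: reverse character order
Original order: 'u' -> 'r' -> 'x' -> 'k'
Reversed order: 'k' -> 'x' -> 'r' -> 'u'
Result: kxru


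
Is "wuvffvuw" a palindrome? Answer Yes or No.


Input string: 'wuvffvuw'
Reversed: 'wuvffvuw'
Compare pairs: s[0]='w' vs s[7]='w' (match), s[1]='u' vs s[6]='u' (match), s[2]='v' vs s[5]='v' (match), s[3]='f' vs s[4]='f' (match)
Palindrome: Yes


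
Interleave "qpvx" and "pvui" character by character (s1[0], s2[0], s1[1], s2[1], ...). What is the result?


String 1: 'qpvx'
String 2: 'pvui'
Operation: alternate characters
Pairs: 'q'+'p', 'p'+'v', 'v'+'u', 'x'+'i'
Result: qppvvuxi


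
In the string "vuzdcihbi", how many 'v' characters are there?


Input string: 'vuzdcihbi'
Target character: 'v'
Scan each position: s[0]='v'
Matches found at indices: 0
Total: 1


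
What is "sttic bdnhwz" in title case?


Input string: 'sttic bdnhwz'
Operation: capitalize first letter of each word
Word transformations: 'sttic'->'Sttic', 'bdnhwz'->'Bdnhwz'
Result: Sttic Bdnhwz


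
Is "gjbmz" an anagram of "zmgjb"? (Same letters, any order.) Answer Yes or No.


String 1: 'zmgjb' -> sorted: 'bgjmz'
String 2: 'gjbmz' -> sorted: 'bgjmz'
Compare sorted forms: 'bgjmz' == 'bgjmz'
Anagram: Yes


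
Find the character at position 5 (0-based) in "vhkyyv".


Input string: 'vhkyyv'
Operation: get character at index 5
Index mapping: s[0]='v', s[1]='h', s[2]='k', s[3]='y', s[4]='y', s[5]='v'
Result: 'v'


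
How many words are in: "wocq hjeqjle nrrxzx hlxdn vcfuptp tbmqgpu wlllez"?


Input string: 'wocq hjeqjle nrrxzx hlxdn vcfuptp tbmqgpu wlllez'
Operation: split by spaces
Words found: 'wocq', 'hjeqjle', 'nrrxzx', 'hlxdn', 'vcfuptp', 'tbmqgpu', 'wlllez'
Word count: 7


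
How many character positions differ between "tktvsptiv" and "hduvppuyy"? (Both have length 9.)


String 1: 'tktvsptiv'
String 2: 'hduvppuyy'
Compare each position: pos 0: 't'!='h', pos 1: 'k'!='d', pos 2: 't'!='u', pos 3: 'v'=='v', pos 4: 's'!='p', pos 5: 'p'=='p', pos 6: 't'!='u', pos 7: 'i'!='y', pos 8: 'v'!='y'
Differing positions: 7
Hamming distance: 7


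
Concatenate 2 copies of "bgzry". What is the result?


Input string: 'bgzry'
Operation: repeat 2 times
Concatenation: 'bgzry' + 'bgzry'
Result: bgzrybgzry


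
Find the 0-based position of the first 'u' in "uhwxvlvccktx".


Input string: 'uhwxvlvccktx'
Target: 'u'
Scanning left to right: s[0]='u'
First match at index: 0


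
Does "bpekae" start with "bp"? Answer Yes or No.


Input string: 'bpekae'
Prefix to check: 'bp'
First 2 characters of input: 'bp'
Match: True
Result: Yes
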